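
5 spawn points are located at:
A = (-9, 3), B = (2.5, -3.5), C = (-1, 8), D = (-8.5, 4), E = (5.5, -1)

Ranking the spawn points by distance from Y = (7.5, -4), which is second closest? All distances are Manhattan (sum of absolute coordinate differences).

B

d(Y,A) = |7.5−(-9)| + |-4−3| = 16.5 + 7 = 23.5
d(Y,B) = |7.5−2.5| + |-4−(-3.5)| = 5 + 0.5 = 5.5
d(Y,C) = |7.5−(-1)| + |-4−8| = 8.5 + 12 = 20.5
d(Y,D) = |7.5−(-8.5)| + |-4−4| = 16 + 8 = 24
d(Y,E) = |7.5−5.5| + |-4−(-1)| = 2 + 3 = 5
Sorted ascending: E, B, C, … — the second-nearest is B.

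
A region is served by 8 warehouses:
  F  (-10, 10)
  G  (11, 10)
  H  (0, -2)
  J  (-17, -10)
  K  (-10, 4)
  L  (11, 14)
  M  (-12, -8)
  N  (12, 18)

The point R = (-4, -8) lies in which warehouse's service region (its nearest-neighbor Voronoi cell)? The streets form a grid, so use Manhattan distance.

M

d(R,F) = 6 + 18 = 24
d(R,G) = 15 + 18 = 33
d(R,H) = 4 + 6 = 10
d(R,J) = 13 + 2 = 15
d(R,K) = 6 + 12 = 18
d(R,L) = 15 + 22 = 37
d(R,M) = 8 + 0 = 8
d(R,N) = 16 + 26 = 42
The smallest is to M, so R lies in the Voronoi region of M.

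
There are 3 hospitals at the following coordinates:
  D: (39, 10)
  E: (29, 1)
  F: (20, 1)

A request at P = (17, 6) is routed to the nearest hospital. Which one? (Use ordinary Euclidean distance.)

F

Since √ is increasing, it suffices to compare squared distances:
|PD|² = (17−39)² + (6−10)² = 484 + 16 = 500
|PE|² = (17−29)² + (6−1)² = 144 + 25 = 169
|PF|² = (17−20)² + (6−1)² = 9 + 25 = 34
Minimum is at F.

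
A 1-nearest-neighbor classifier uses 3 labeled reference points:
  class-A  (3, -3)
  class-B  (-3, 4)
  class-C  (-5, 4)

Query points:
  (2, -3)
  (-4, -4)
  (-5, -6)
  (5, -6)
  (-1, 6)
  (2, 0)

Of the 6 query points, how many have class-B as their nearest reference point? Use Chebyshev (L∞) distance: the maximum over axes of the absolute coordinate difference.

(2, -3) — d to each: class-A:1, class-B:7, class-C:7 → nearest is class-A
(-4, -4) — d to each: class-A:7, class-B:8, class-C:8 → nearest is class-A
(-5, -6) — d to each: class-A:8, class-B:10, class-C:10 → nearest is class-A
(5, -6) — d to each: class-A:3, class-B:10, class-C:10 → nearest is class-A
(-1, 6) — d to each: class-A:9, class-B:2, class-C:4 → nearest is class-B
(2, 0) — d to each: class-A:3, class-B:5, class-C:7 → nearest is class-A
1 of the 6 points has class-B as nearest.

1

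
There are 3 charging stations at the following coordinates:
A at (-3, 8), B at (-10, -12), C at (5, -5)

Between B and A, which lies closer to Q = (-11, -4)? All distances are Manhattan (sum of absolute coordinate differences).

d(Q,B) = |-11−(-10)| + |-4−(-12)| = 1 + 8 = 9
d(Q,A) = |-11−(-3)| + |-4−8| = 8 + 12 = 20
9 < 20, so B is closer.

B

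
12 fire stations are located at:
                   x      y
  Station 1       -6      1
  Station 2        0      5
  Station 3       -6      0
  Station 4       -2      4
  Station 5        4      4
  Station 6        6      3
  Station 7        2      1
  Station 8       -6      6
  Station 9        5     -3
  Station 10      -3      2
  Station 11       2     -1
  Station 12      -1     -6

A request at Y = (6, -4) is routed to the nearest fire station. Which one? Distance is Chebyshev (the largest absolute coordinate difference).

Station 9

d(Y, Station 1) = max(12, 5) = 12
d(Y, Station 2) = max(6, 9) = 9
d(Y, Station 3) = max(12, 4) = 12
d(Y, Station 4) = max(8, 8) = 8
d(Y, Station 5) = max(2, 8) = 8
d(Y, Station 6) = max(0, 7) = 7
d(Y, Station 7) = max(4, 5) = 5
d(Y, Station 8) = max(12, 10) = 12
d(Y, Station 9) = max(1, 1) = 1
d(Y, Station 10) = max(9, 6) = 9
d(Y, Station 11) = max(4, 3) = 4
d(Y, Station 12) = max(7, 2) = 7
Minimum is at Station 9.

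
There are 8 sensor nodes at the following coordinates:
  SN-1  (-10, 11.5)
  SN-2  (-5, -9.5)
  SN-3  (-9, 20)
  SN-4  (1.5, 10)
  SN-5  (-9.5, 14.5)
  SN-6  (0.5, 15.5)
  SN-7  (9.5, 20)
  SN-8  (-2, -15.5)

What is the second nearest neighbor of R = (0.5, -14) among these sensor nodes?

SN-2

Since √ is increasing, it suffices to compare squared distances:
d²(R, SN-1) = 110.25 + 650.25 = 760.5
d²(R, SN-2) = 30.25 + 20.25 = 50.5
d²(R, SN-3) = 90.25 + 1156 = 1246.25
d²(R, SN-4) = 1 + 576 = 577
d²(R, SN-5) = 100 + 812.25 = 912.25
d²(R, SN-6) = 0 + 870.25 = 870.25
d²(R, SN-7) = 81 + 1156 = 1237
d²(R, SN-8) = 6.25 + 2.25 = 8.5
Sorted ascending: SN-8, SN-2, SN-4, … — the second-nearest is SN-2.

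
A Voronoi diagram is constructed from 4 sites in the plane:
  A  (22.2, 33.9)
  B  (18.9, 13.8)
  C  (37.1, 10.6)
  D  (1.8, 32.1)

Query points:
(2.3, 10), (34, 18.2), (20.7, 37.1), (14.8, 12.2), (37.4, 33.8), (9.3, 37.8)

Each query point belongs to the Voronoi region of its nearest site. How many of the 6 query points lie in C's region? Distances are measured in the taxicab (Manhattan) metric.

1

(2.3, 10) — d to each: A:43.8, B:20.4, C:35.4, D:22.6 → nearest is B
(34, 18.2) — d to each: A:27.5, B:19.5, C:10.7, D:46.1 → nearest is C
(20.7, 37.1) — d to each: A:4.7, B:25.1, C:42.9, D:23.9 → nearest is A
(14.8, 12.2) — d to each: A:29.1, B:5.7, C:23.9, D:32.9 → nearest is B
(37.4, 33.8) — d to each: A:15.3, B:38.5, C:23.5, D:37.3 → nearest is A
(9.3, 37.8) — d to each: A:16.8, B:33.6, C:55, D:13.2 → nearest is D
1 of the 6 points has C as nearest.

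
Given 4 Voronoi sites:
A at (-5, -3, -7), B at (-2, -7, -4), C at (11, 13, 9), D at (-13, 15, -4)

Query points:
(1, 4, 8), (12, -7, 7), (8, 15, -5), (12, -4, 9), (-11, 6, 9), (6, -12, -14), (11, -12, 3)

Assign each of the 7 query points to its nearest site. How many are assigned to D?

(1, 4, 8) — d² to each: A:310, B:274, C:182, D:461 → nearest is C
(12, -7, 7) — d² to each: A:501, B:317, C:405, D:1230 → nearest is B
(8, 15, -5) — d² to each: A:497, B:585, C:209, D:442 → nearest is C
(12, -4, 9) — d² to each: A:546, B:374, C:290, D:1155 → nearest is C
(-11, 6, 9) — d² to each: A:373, B:419, C:533, D:254 → nearest is D
(6, -12, -14) — d² to each: A:251, B:189, C:1179, D:1190 → nearest is B
(11, -12, 3) — d² to each: A:437, B:243, C:661, D:1354 → nearest is B
1 of the 7 points has D as nearest.

1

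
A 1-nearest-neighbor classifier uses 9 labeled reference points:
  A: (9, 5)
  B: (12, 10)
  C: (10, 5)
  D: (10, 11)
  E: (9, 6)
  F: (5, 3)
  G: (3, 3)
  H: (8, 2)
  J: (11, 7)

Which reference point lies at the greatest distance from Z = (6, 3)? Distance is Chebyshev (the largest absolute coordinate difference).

D

d(Z,A) = max(3, 2) = 3
d(Z,B) = max(6, 7) = 7
d(Z,C) = max(4, 2) = 4
d(Z,D) = max(4, 8) = 8
d(Z,E) = max(3, 3) = 3
d(Z,F) = max(1, 0) = 1
d(Z,G) = max(3, 0) = 3
d(Z,H) = max(2, 1) = 2
d(Z,J) = max(5, 4) = 5
The largest is to D.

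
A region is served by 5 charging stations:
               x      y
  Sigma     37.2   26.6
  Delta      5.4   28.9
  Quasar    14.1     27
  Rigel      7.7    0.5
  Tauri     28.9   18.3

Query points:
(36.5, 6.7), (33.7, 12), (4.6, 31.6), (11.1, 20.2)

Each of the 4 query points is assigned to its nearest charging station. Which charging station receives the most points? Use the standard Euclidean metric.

Tauri

(36.5, 6.7) — d² to each: Sigma:396.5, Delta:1460.05, Quasar:913.85, Rigel:867.88, Tauri:192.32 → nearest is Tauri
(33.7, 12) — d² to each: Sigma:225.41, Delta:1086.5, Quasar:609.16, Rigel:808.25, Tauri:62.73 → nearest is Tauri
(4.6, 31.6) — d² to each: Sigma:1087.76, Delta:7.93, Quasar:111.41, Rigel:976.82, Tauri:767.38 → nearest is Delta
(11.1, 20.2) — d² to each: Sigma:722.17, Delta:108.18, Quasar:55.24, Rigel:399.65, Tauri:320.45 → nearest is Quasar
Tally — Delta:1, Quasar:1, Tauri:2. Tauri captures the most (2).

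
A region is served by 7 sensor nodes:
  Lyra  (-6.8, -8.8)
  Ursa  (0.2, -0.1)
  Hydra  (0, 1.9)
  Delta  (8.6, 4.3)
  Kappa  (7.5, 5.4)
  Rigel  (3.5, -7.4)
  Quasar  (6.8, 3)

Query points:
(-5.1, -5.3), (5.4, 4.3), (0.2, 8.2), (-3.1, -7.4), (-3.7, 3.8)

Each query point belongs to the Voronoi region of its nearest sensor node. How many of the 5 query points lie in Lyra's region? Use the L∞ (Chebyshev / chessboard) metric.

(-5.1, -5.3) — d to each: Lyra:3.5, Ursa:5.3, Hydra:7.2, Delta:13.7, Kappa:12.6, Rigel:8.6, Quasar:11.9 → nearest is Lyra
(5.4, 4.3) — d to each: Lyra:13.1, Ursa:5.2, Hydra:5.4, Delta:3.2, Kappa:2.1, Rigel:11.7, Quasar:1.4 → nearest is Quasar
(0.2, 8.2) — d to each: Lyra:17, Ursa:8.3, Hydra:6.3, Delta:8.4, Kappa:7.3, Rigel:15.6, Quasar:6.6 → nearest is Hydra
(-3.1, -7.4) — d to each: Lyra:3.7, Ursa:7.3, Hydra:9.3, Delta:11.7, Kappa:12.8, Rigel:6.6, Quasar:10.4 → nearest is Lyra
(-3.7, 3.8) — d to each: Lyra:12.6, Ursa:3.9, Hydra:3.7, Delta:12.3, Kappa:11.2, Rigel:11.2, Quasar:10.5 → nearest is Hydra
2 of the 5 points have Lyra as nearest.

2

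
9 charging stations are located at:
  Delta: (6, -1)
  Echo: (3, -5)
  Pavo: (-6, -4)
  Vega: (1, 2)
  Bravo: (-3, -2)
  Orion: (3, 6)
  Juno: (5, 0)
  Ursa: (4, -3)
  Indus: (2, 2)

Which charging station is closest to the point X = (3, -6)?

Echo

Squared Euclidean distances:
d²(X, Delta) = (3−6)² + (-6−(-1))² = 9 + 25 = 34
d²(X, Echo) = (3−3)² + (-6−(-5))² = 0 + 1 = 1
d²(X, Pavo) = (3−(-6))² + (-6−(-4))² = 81 + 4 = 85
d²(X, Vega) = (3−1)² + (-6−2)² = 4 + 64 = 68
d²(X, Bravo) = (3−(-3))² + (-6−(-2))² = 36 + 16 = 52
d²(X, Orion) = (3−3)² + (-6−6)² = 0 + 144 = 144
d²(X, Juno) = (3−5)² + (-6−0)² = 4 + 36 = 40
d²(X, Ursa) = (3−4)² + (-6−(-3))² = 1 + 9 = 10
d²(X, Indus) = (3−2)² + (-6−2)² = 1 + 64 = 65
Minimum is at Echo.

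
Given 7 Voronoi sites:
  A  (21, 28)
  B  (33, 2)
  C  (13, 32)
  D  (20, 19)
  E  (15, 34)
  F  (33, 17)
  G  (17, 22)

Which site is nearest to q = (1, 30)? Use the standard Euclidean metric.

C

Squared Euclidean distances:
|qA|² = 400 + 4 = 404
|qB|² = 1024 + 784 = 1808
|qC|² = 144 + 4 = 148
|qD|² = 361 + 121 = 482
|qE|² = 196 + 16 = 212
|qF|² = 1024 + 169 = 1193
|qG|² = 256 + 64 = 320
C is nearest.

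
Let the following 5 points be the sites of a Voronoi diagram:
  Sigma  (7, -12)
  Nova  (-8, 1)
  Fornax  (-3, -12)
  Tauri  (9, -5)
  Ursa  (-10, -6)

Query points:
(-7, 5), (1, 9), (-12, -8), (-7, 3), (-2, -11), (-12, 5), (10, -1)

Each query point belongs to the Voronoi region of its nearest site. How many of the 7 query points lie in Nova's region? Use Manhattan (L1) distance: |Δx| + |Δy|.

(-7, 5) — d to each: Sigma:31, Nova:5, Fornax:21, Tauri:26, Ursa:14 → nearest is Nova
(1, 9) — d to each: Sigma:27, Nova:17, Fornax:25, Tauri:22, Ursa:26 → nearest is Nova
(-12, -8) — d to each: Sigma:23, Nova:13, Fornax:13, Tauri:24, Ursa:4 → nearest is Ursa
(-7, 3) — d to each: Sigma:29, Nova:3, Fornax:19, Tauri:24, Ursa:12 → nearest is Nova
(-2, -11) — d to each: Sigma:10, Nova:18, Fornax:2, Tauri:17, Ursa:13 → nearest is Fornax
(-12, 5) — d to each: Sigma:36, Nova:8, Fornax:26, Tauri:31, Ursa:13 → nearest is Nova
(10, -1) — d to each: Sigma:14, Nova:20, Fornax:24, Tauri:5, Ursa:25 → nearest is Tauri
4 of the 7 points have Nova as nearest.

4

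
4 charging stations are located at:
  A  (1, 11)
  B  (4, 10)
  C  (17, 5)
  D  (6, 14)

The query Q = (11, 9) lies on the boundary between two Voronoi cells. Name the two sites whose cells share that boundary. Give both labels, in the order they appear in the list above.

B and D

Squared distances from Q to each site:
|QA|² = (11−1)² + (9−11)² = 100 + 4 = 104
|QB|² = (11−4)² + (9−10)² = 49 + 1 = 50
|QC|² = (11−17)² + (9−5)² = 36 + 16 = 52
|QD|² = (11−6)² + (9−14)² = 25 + 25 = 50
Q is equidistant from B and D (both at squared distance 50), and every other site is strictly farther — so Q lies on the B–D Voronoi edge.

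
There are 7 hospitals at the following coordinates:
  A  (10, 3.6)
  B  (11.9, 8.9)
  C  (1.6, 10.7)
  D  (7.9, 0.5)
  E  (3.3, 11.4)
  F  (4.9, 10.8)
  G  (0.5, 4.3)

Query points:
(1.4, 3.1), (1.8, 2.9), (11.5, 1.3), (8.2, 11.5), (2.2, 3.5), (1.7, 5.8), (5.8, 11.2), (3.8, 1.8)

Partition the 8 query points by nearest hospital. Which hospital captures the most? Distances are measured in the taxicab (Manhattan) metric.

(1.4, 3.1) — d to each: A:9.1, B:16.3, C:7.8, D:9.1, E:10.2, F:11.2, G:2.1 → nearest is G
(1.8, 2.9) — d to each: A:8.9, B:16.1, C:8, D:8.5, E:10, F:11, G:2.7 → nearest is G
(11.5, 1.3) — d to each: A:3.8, B:8, C:19.3, D:4.4, E:18.3, F:16.1, G:14 → nearest is A
(8.2, 11.5) — d to each: A:9.7, B:6.3, C:7.4, D:11.3, E:5, F:4, G:14.9 → nearest is F
(2.2, 3.5) — d to each: A:7.9, B:15.1, C:7.8, D:8.7, E:9, F:10, G:2.5 → nearest is G
(1.7, 5.8) — d to each: A:10.5, B:13.3, C:5, D:11.5, E:7.2, F:8.2, G:2.7 → nearest is G
(5.8, 11.2) — d to each: A:11.8, B:8.4, C:4.7, D:12.8, E:2.7, F:1.3, G:12.2 → nearest is F
(3.8, 1.8) — d to each: A:8, B:15.2, C:11.1, D:5.4, E:10.1, F:10.1, G:5.8 → nearest is D
Tally — A:1, D:1, F:2, G:4. G captures the most (4).

G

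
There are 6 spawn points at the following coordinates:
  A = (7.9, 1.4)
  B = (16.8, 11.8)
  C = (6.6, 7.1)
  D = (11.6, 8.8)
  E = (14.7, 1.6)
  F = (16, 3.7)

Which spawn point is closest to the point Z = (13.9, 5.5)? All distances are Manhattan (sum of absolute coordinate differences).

F

d(Z,A) = |13.9−7.9| + |5.5−1.4| = 6 + 4.1 = 10.1
d(Z,B) = |13.9−16.8| + |5.5−11.8| = 2.9 + 6.3 = 9.2
d(Z,C) = |13.9−6.6| + |5.5−7.1| = 7.3 + 1.6 = 8.9
d(Z,D) = |13.9−11.6| + |5.5−8.8| = 2.3 + 3.3 = 5.6
d(Z,E) = |13.9−14.7| + |5.5−1.6| = 0.8 + 3.9 = 4.7
d(Z,F) = |13.9−16| + |5.5−3.7| = 2.1 + 1.8 = 3.9
F is nearest.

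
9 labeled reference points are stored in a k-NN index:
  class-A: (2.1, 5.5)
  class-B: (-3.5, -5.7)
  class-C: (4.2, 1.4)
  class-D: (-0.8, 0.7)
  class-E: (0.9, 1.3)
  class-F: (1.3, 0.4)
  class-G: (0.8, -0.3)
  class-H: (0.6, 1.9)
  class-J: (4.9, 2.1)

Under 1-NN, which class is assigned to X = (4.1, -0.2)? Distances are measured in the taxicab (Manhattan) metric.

d(X, class-A) = 2 + 5.7 = 7.7
d(X, class-B) = 7.6 + 5.5 = 13.1
d(X, class-C) = 0.1 + 1.6 = 1.7
d(X, class-D) = 4.9 + 0.9 = 5.8
d(X, class-E) = 3.2 + 1.5 = 4.7
d(X, class-F) = 2.8 + 0.6 = 3.4
d(X, class-G) = 3.3 + 0.1 = 3.4
d(X, class-H) = 3.5 + 2.1 = 5.6
d(X, class-J) = 0.8 + 2.3 = 3.1
class-C is nearest.

class-C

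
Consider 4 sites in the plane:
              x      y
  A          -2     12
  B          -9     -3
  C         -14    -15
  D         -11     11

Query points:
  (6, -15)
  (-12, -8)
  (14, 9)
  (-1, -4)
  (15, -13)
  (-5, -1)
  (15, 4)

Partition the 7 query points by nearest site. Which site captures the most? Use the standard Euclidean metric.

(6, -15) — d² to each: A:793, B:369, C:400, D:965 → nearest is B
(-12, -8) — d² to each: A:500, B:34, C:53, D:362 → nearest is B
(14, 9) — d² to each: A:265, B:673, C:1360, D:629 → nearest is A
(-1, -4) — d² to each: A:257, B:65, C:290, D:325 → nearest is B
(15, -13) — d² to each: A:914, B:676, C:845, D:1252 → nearest is B
(-5, -1) — d² to each: A:178, B:20, C:277, D:180 → nearest is B
(15, 4) — d² to each: A:353, B:625, C:1202, D:725 → nearest is A
Tally — A:2, B:5. B captures the most (5).

B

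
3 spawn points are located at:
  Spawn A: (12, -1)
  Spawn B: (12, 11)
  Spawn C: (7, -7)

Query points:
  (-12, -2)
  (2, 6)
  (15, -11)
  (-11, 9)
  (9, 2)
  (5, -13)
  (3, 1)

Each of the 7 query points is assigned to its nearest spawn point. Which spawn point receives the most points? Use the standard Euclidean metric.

(-12, -2) — d² to each: Spawn A:577, Spawn B:745, Spawn C:386 → nearest is Spawn C
(2, 6) — d² to each: Spawn A:149, Spawn B:125, Spawn C:194 → nearest is Spawn B
(15, -11) — d² to each: Spawn A:109, Spawn B:493, Spawn C:80 → nearest is Spawn C
(-11, 9) — d² to each: Spawn A:629, Spawn B:533, Spawn C:580 → nearest is Spawn B
(9, 2) — d² to each: Spawn A:18, Spawn B:90, Spawn C:85 → nearest is Spawn A
(5, -13) — d² to each: Spawn A:193, Spawn B:625, Spawn C:40 → nearest is Spawn C
(3, 1) — d² to each: Spawn A:85, Spawn B:181, Spawn C:80 → nearest is Spawn C
Tally — Spawn A:1, Spawn B:2, Spawn C:4. Spawn C captures the most (4).

Spawn C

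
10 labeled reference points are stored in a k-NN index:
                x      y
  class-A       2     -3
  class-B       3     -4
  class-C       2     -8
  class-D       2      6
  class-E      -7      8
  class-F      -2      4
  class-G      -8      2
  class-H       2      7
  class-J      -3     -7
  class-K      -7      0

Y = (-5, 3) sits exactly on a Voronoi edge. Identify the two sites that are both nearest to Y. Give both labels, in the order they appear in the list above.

class-F and class-G

Squared distances from Y to each site:
d²(Y, class-A) = 49 + 36 = 85
d²(Y, class-B) = 64 + 49 = 113
d²(Y, class-C) = 49 + 121 = 170
d²(Y, class-D) = 49 + 9 = 58
d²(Y, class-E) = 4 + 25 = 29
d²(Y, class-F) = 9 + 1 = 10
d²(Y, class-G) = 9 + 1 = 10
d²(Y, class-H) = 49 + 16 = 65
d²(Y, class-J) = 4 + 100 = 104
d²(Y, class-K) = 4 + 9 = 13
Y is equidistant from class-F and class-G (both at squared distance 10), and every other site is strictly farther — so Y lies on the class-F–class-G Voronoi edge.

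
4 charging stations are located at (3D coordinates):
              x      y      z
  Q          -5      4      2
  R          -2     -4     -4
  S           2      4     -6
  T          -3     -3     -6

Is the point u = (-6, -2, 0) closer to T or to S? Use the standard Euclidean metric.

T

Compare squared distances:
|uT|² = (-6−(-3))² + (-2−(-3))² + (0−(-6))² = 9 + 1 + 36 = 46
|uS|² = (-6−2)² + (-2−4)² + (0−(-6))² = 64 + 36 + 36 = 136
46 < 136, so T is closer.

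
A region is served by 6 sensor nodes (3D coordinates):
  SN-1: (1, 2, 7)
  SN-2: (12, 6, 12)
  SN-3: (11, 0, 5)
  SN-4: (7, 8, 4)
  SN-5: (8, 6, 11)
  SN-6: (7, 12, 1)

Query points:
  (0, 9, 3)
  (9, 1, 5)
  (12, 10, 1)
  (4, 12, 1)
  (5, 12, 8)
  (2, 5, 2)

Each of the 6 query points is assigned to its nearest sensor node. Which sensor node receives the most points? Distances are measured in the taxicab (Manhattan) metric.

(0, 9, 3) — d to each: SN-1:12, SN-2:24, SN-3:22, SN-4:9, SN-5:19, SN-6:12 → nearest is SN-4
(9, 1, 5) — d to each: SN-1:11, SN-2:15, SN-3:3, SN-4:10, SN-5:12, SN-6:17 → nearest is SN-3
(12, 10, 1) — d to each: SN-1:25, SN-2:15, SN-3:15, SN-4:10, SN-5:18, SN-6:7 → nearest is SN-6
(4, 12, 1) — d to each: SN-1:19, SN-2:25, SN-3:23, SN-4:10, SN-5:20, SN-6:3 → nearest is SN-6
(5, 12, 8) — d to each: SN-1:15, SN-2:17, SN-3:21, SN-4:10, SN-5:12, SN-6:9 → nearest is SN-6
(2, 5, 2) — d to each: SN-1:9, SN-2:21, SN-3:17, SN-4:10, SN-5:16, SN-6:13 → nearest is SN-1
Tally — SN-1:1, SN-3:1, SN-4:1, SN-6:3. SN-6 captures the most (3).

SN-6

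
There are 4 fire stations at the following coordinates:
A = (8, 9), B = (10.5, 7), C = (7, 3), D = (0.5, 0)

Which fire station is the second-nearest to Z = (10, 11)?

B

Compare squared distances (the ordering matches that of the actual distances):
|ZA|² = (10−8)² + (11−9)² = 4 + 4 = 8
|ZB|² = (10−10.5)² + (11−7)² = 0.25 + 16 = 16.25
|ZC|² = (10−7)² + (11−3)² = 9 + 64 = 73
|ZD|² = (10−0.5)² + (11−0)² = 90.25 + 121 = 211.25
Sorted ascending: A, B, C, … — the second-nearest is B.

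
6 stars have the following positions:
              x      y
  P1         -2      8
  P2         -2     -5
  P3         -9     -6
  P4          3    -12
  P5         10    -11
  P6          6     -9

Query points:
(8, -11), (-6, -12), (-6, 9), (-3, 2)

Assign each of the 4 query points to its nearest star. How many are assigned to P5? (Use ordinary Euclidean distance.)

(8, -11) — d² to each: P1:461, P2:136, P3:314, P4:26, P5:4, P6:8 → nearest is P5
(-6, -12) — d² to each: P1:416, P2:65, P3:45, P4:81, P5:257, P6:153 → nearest is P3
(-6, 9) — d² to each: P1:17, P2:212, P3:234, P4:522, P5:656, P6:468 → nearest is P1
(-3, 2) — d² to each: P1:37, P2:50, P3:100, P4:232, P5:338, P6:202 → nearest is P1
1 of the 4 points has P5 as nearest.

1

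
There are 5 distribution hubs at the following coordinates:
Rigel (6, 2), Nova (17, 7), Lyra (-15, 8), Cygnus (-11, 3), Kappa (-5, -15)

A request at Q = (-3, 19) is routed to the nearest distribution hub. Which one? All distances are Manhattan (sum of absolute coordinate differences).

Lyra

d(Q, Rigel) = |-3−6| + |19−2| = 9 + 17 = 26
d(Q, Nova) = |-3−17| + |19−7| = 20 + 12 = 32
d(Q, Lyra) = |-3−(-15)| + |19−8| = 12 + 11 = 23
d(Q, Cygnus) = |-3−(-11)| + |19−3| = 8 + 16 = 24
d(Q, Kappa) = |-3−(-5)| + |19−(-15)| = 2 + 34 = 36
The smallest is to Lyra, so Q lies in the Voronoi region of Lyra.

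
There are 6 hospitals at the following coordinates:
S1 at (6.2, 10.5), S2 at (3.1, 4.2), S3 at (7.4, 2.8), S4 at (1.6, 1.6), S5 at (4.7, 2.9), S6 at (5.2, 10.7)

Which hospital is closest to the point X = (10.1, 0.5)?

Since √ is increasing, it suffices to compare squared distances:
|XS1|² = (10.1−6.2)² + (0.5−10.5)² = 15.21 + 100 = 115.21
|XS2|² = (10.1−3.1)² + (0.5−4.2)² = 49 + 13.69 = 62.69
|XS3|² = (10.1−7.4)² + (0.5−2.8)² = 7.29 + 5.29 = 12.58
|XS4|² = (10.1−1.6)² + (0.5−1.6)² = 72.25 + 1.21 = 73.46
|XS5|² = (10.1−4.7)² + (0.5−2.9)² = 29.16 + 5.76 = 34.92
|XS6|² = (10.1−5.2)² + (0.5−10.7)² = 24.01 + 104.04 = 128.05
Minimum is at S3.

S3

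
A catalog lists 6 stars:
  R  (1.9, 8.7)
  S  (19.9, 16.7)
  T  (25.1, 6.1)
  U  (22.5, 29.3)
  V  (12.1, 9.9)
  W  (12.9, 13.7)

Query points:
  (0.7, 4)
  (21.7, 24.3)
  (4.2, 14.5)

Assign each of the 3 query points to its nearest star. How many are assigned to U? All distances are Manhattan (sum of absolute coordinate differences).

1

(0.7, 4) — d to each: R:5.9, S:31.9, T:26.5, U:47.1, V:17.3, W:21.9 → nearest is R
(21.7, 24.3) — d to each: R:35.4, S:9.4, T:21.6, U:5.8, V:24, W:19.4 → nearest is U
(4.2, 14.5) — d to each: R:8.1, S:17.9, T:29.3, U:33.1, V:12.5, W:9.5 → nearest is R
1 of the 3 points has U as nearest.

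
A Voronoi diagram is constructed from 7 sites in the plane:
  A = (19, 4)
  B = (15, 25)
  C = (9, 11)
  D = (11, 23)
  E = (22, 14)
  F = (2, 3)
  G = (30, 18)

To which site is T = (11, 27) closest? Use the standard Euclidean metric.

Compare squared distances (the ordering matches that of the actual distances):
|TA|² = (11−19)² + (27−4)² = 64 + 529 = 593
|TB|² = (11−15)² + (27−25)² = 16 + 4 = 20
|TC|² = (11−9)² + (27−11)² = 4 + 256 = 260
|TD|² = (11−11)² + (27−23)² = 0 + 16 = 16
|TE|² = (11−22)² + (27−14)² = 121 + 169 = 290
|TF|² = (11−2)² + (27−3)² = 81 + 576 = 657
|TG|² = (11−30)² + (27−18)² = 361 + 81 = 442
The smallest is to D, so T lies in the Voronoi region of D.

D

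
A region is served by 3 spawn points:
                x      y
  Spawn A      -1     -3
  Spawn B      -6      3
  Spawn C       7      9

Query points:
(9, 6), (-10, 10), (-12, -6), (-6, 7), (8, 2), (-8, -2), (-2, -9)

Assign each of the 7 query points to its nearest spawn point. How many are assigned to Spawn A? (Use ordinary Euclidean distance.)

1

(9, 6) — d² to each: Spawn A:181, Spawn B:234, Spawn C:13 → nearest is Spawn C
(-10, 10) — d² to each: Spawn A:250, Spawn B:65, Spawn C:290 → nearest is Spawn B
(-12, -6) — d² to each: Spawn A:130, Spawn B:117, Spawn C:586 → nearest is Spawn B
(-6, 7) — d² to each: Spawn A:125, Spawn B:16, Spawn C:173 → nearest is Spawn B
(8, 2) — d² to each: Spawn A:106, Spawn B:197, Spawn C:50 → nearest is Spawn C
(-8, -2) — d² to each: Spawn A:50, Spawn B:29, Spawn C:346 → nearest is Spawn B
(-2, -9) — d² to each: Spawn A:37, Spawn B:160, Spawn C:405 → nearest is Spawn A
1 of the 7 points has Spawn A as nearest.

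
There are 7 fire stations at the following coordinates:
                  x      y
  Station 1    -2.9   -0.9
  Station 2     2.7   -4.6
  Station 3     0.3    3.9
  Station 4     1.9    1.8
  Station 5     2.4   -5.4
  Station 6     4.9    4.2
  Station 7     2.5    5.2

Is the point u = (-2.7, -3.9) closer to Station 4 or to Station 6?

Compare squared distances:
d²(u, Station 4) = (-2.7−1.9)² + (-3.9−1.8)² = 21.16 + 32.49 = 53.65
d²(u, Station 6) = (-2.7−4.9)² + (-3.9−4.2)² = 57.76 + 65.61 = 123.37
53.65 < 123.37, so Station 4 is closer.

Station 4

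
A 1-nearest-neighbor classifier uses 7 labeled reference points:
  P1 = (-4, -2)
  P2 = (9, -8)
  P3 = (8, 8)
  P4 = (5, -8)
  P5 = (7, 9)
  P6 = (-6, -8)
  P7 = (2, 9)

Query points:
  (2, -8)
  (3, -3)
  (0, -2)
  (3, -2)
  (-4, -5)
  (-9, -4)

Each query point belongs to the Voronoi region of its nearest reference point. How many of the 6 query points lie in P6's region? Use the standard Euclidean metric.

(2, -8) — d² to each: P1:72, P2:49, P3:292, P4:9, P5:314, P6:64, P7:289 → nearest is P4
(3, -3) — d² to each: P1:50, P2:61, P3:146, P4:29, P5:160, P6:106, P7:145 → nearest is P4
(0, -2) — d² to each: P1:16, P2:117, P3:164, P4:61, P5:170, P6:72, P7:125 → nearest is P1
(3, -2) — d² to each: P1:49, P2:72, P3:125, P4:40, P5:137, P6:117, P7:122 → nearest is P4
(-4, -5) — d² to each: P1:9, P2:178, P3:313, P4:90, P5:317, P6:13, P7:232 → nearest is P1
(-9, -4) — d² to each: P1:29, P2:340, P3:433, P4:212, P5:425, P6:25, P7:290 → nearest is P6
1 of the 6 points has P6 as nearest.

1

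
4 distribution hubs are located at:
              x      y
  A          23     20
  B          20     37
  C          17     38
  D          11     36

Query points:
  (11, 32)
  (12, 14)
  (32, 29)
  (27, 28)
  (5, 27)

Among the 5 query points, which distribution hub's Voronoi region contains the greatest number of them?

A

(11, 32) — d² to each: A:288, B:106, C:72, D:16 → nearest is D
(12, 14) — d² to each: A:157, B:593, C:601, D:485 → nearest is A
(32, 29) — d² to each: A:162, B:208, C:306, D:490 → nearest is A
(27, 28) — d² to each: A:80, B:130, C:200, D:320 → nearest is A
(5, 27) — d² to each: A:373, B:325, C:265, D:117 → nearest is D
Tally — A:3, D:2. A captures the most (3).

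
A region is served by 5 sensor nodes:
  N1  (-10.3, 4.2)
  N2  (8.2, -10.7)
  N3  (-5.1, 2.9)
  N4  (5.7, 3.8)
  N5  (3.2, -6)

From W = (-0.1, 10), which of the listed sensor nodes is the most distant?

N2

Since √ is increasing, it suffices to compare squared distances:
|WN1|² = (-0.1−(-10.3))² + (10−4.2)² = 104.04 + 33.64 = 137.68
|WN2|² = (-0.1−8.2)² + (10−(-10.7))² = 68.89 + 428.49 = 497.38
|WN3|² = (-0.1−(-5.1))² + (10−2.9)² = 25 + 50.41 = 75.41
|WN4|² = (-0.1−5.7)² + (10−3.8)² = 33.64 + 38.44 = 72.08
|WN5|² = (-0.1−3.2)² + (10−(-6))² = 10.89 + 256 = 266.89
The largest is to N2.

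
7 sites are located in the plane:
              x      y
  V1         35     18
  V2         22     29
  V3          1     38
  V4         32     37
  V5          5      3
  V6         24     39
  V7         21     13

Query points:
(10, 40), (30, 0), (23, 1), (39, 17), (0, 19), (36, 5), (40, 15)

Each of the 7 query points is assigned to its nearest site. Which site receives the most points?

(10, 40) — d² to each: V1:1109, V2:265, V3:85, V4:493, V5:1394, V6:197, V7:850 → nearest is V3
(30, 0) — d² to each: V1:349, V2:905, V3:2285, V4:1373, V5:634, V6:1557, V7:250 → nearest is V7
(23, 1) — d² to each: V1:433, V2:785, V3:1853, V4:1377, V5:328, V6:1445, V7:148 → nearest is V7
(39, 17) — d² to each: V1:17, V2:433, V3:1885, V4:449, V5:1352, V6:709, V7:340 → nearest is V1
(0, 19) — d² to each: V1:1226, V2:584, V3:362, V4:1348, V5:281, V6:976, V7:477 → nearest is V5
(36, 5) — d² to each: V1:170, V2:772, V3:2314, V4:1040, V5:965, V6:1300, V7:289 → nearest is V1
(40, 15) — d² to each: V1:34, V2:520, V3:2050, V4:548, V5:1369, V6:832, V7:365 → nearest is V1
Tally — V1:3, V3:1, V5:1, V7:2. V1 captures the most (3).

V1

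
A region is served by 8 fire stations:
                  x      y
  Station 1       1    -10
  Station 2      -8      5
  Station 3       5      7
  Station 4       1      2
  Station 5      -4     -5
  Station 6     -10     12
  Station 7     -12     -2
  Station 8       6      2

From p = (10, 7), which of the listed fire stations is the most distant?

Compare squared distances (the ordering matches that of the actual distances):
d²(p, Station 1) = (10−1)² + (7−(-10))² = 81 + 289 = 370
d²(p, Station 2) = (10−(-8))² + (7−5)² = 324 + 4 = 328
d²(p, Station 3) = (10−5)² + (7−7)² = 25 + 0 = 25
d²(p, Station 4) = (10−1)² + (7−2)² = 81 + 25 = 106
d²(p, Station 5) = (10−(-4))² + (7−(-5))² = 196 + 144 = 340
d²(p, Station 6) = (10−(-10))² + (7−12)² = 400 + 25 = 425
d²(p, Station 7) = (10−(-12))² + (7−(-2))² = 484 + 81 = 565
d²(p, Station 8) = (10−6)² + (7−2)² = 16 + 25 = 41
The largest is to Station 7.

Station 7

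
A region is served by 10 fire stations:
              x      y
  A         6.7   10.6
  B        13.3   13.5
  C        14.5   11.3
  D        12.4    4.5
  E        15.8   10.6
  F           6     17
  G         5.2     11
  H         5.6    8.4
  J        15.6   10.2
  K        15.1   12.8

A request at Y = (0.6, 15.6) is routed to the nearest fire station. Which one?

Compare squared distances (the ordering matches that of the actual distances):
|YA|² = (0.6−6.7)² + (15.6−10.6)² = 37.21 + 25 = 62.21
|YB|² = (0.6−13.3)² + (15.6−13.5)² = 161.29 + 4.41 = 165.7
|YC|² = (0.6−14.5)² + (15.6−11.3)² = 193.21 + 18.49 = 211.7
|YD|² = (0.6−12.4)² + (15.6−4.5)² = 139.24 + 123.21 = 262.45
|YE|² = (0.6−15.8)² + (15.6−10.6)² = 231.04 + 25 = 256.04
|YF|² = (0.6−6)² + (15.6−17)² = 29.16 + 1.96 = 31.12
|YG|² = (0.6−5.2)² + (15.6−11)² = 21.16 + 21.16 = 42.32
|YH|² = (0.6−5.6)² + (15.6−8.4)² = 25 + 51.84 = 76.84
|YJ|² = (0.6−15.6)² + (15.6−10.2)² = 225 + 29.16 = 254.16
|YK|² = (0.6−15.1)² + (15.6−12.8)² = 210.25 + 7.84 = 218.09
Minimum is at F.

F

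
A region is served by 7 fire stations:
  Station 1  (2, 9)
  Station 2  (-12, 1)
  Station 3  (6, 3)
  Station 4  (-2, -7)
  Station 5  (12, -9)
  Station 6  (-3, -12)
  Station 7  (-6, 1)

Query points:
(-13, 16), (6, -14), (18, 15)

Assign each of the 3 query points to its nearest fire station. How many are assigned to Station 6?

0

(-13, 16) — d² to each: Station 1:274, Station 2:226, Station 3:530, Station 4:650, Station 5:1250, Station 6:884, Station 7:274 → nearest is Station 2
(6, -14) — d² to each: Station 1:545, Station 2:549, Station 3:289, Station 4:113, Station 5:61, Station 6:85, Station 7:369 → nearest is Station 5
(18, 15) — d² to each: Station 1:292, Station 2:1096, Station 3:288, Station 4:884, Station 5:612, Station 6:1170, Station 7:772 → nearest is Station 3
0 of the 3 points have Station 6 as nearest.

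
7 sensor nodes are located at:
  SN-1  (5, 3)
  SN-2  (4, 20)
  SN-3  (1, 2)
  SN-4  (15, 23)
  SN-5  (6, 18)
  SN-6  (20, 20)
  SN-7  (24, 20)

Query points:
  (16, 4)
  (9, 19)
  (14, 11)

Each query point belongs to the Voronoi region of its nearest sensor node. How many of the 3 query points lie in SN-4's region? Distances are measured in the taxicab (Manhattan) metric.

1

(16, 4) — d to each: SN-1:12, SN-2:28, SN-3:17, SN-4:20, SN-5:24, SN-6:20, SN-7:24 → nearest is SN-1
(9, 19) — d to each: SN-1:20, SN-2:6, SN-3:25, SN-4:10, SN-5:4, SN-6:12, SN-7:16 → nearest is SN-5
(14, 11) — d to each: SN-1:17, SN-2:19, SN-3:22, SN-4:13, SN-5:15, SN-6:15, SN-7:19 → nearest is SN-4
1 of the 3 points has SN-4 as nearest.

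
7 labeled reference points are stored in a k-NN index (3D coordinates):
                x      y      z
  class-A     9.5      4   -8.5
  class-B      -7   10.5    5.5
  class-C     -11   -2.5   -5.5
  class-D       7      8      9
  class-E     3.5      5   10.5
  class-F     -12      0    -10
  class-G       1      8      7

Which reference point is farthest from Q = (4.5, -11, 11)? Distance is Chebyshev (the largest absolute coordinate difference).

class-B

d(Q, class-A) = max(5, 15, 19.5) = 19.5
d(Q, class-B) = max(11.5, 21.5, 5.5) = 21.5
d(Q, class-C) = max(15.5, 8.5, 16.5) = 16.5
d(Q, class-D) = max(2.5, 19, 2) = 19
d(Q, class-E) = max(1, 16, 0.5) = 16
d(Q, class-F) = max(16.5, 11, 21) = 21
d(Q, class-G) = max(3.5, 19, 4) = 19
The largest is to class-B.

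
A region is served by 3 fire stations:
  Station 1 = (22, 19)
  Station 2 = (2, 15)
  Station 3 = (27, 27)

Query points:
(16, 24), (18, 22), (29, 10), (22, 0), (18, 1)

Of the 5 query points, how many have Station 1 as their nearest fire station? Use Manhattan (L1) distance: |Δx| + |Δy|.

(16, 24) — d to each: Station 1:11, Station 2:23, Station 3:14 → nearest is Station 1
(18, 22) — d to each: Station 1:7, Station 2:23, Station 3:14 → nearest is Station 1
(29, 10) — d to each: Station 1:16, Station 2:32, Station 3:19 → nearest is Station 1
(22, 0) — d to each: Station 1:19, Station 2:35, Station 3:32 → nearest is Station 1
(18, 1) — d to each: Station 1:22, Station 2:30, Station 3:35 → nearest is Station 1
5 of the 5 points have Station 1 as nearest.

5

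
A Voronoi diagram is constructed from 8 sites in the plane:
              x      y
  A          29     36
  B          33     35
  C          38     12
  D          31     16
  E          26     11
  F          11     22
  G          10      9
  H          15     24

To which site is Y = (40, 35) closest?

Since √ is increasing, it suffices to compare squared distances:
|YA|² = (40−29)² + (35−36)² = 121 + 1 = 122
|YB|² = (40−33)² + (35−35)² = 49 + 0 = 49
|YC|² = (40−38)² + (35−12)² = 4 + 529 = 533
|YD|² = (40−31)² + (35−16)² = 81 + 361 = 442
|YE|² = (40−26)² + (35−11)² = 196 + 576 = 772
|YF|² = (40−11)² + (35−22)² = 841 + 169 = 1010
|YG|² = (40−10)² + (35−9)² = 900 + 676 = 1576
|YH|² = (40−15)² + (35−24)² = 625 + 121 = 746
The smallest is to B, so Y lies in the Voronoi region of B.

B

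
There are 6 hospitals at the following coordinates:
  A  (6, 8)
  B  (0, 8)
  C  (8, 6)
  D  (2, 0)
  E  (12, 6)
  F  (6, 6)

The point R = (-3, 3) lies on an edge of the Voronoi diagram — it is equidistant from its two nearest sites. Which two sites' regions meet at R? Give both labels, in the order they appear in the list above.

Squared distances from R to each site:
|RA|² = (-3−6)² + (3−8)² = 81 + 25 = 106
|RB|² = (-3−0)² + (3−8)² = 9 + 25 = 34
|RC|² = (-3−8)² + (3−6)² = 121 + 9 = 130
|RD|² = (-3−2)² + (3−0)² = 25 + 9 = 34
|RE|² = (-3−12)² + (3−6)² = 225 + 9 = 234
|RF|² = (-3−6)² + (3−6)² = 81 + 9 = 90
R is equidistant from B and D (both at squared distance 34), and every other site is strictly farther — so R lies on the B–D Voronoi edge.

B and D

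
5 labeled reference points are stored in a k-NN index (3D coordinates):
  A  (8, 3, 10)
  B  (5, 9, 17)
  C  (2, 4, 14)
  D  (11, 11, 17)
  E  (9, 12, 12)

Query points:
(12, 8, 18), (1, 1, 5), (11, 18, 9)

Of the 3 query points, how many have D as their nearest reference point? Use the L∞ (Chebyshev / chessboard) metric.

1

(12, 8, 18) — d to each: A:8, B:7, C:10, D:3, E:6 → nearest is D
(1, 1, 5) — d to each: A:7, B:12, C:9, D:12, E:11 → nearest is A
(11, 18, 9) — d to each: A:15, B:9, C:14, D:8, E:6 → nearest is E
1 of the 3 points has D as nearest.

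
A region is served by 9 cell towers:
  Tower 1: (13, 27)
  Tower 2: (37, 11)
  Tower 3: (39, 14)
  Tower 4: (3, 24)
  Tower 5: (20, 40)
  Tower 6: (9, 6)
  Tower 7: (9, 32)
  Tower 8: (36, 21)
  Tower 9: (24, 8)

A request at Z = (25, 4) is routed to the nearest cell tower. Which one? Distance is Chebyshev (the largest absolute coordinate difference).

Tower 9

d(Z, Tower 1) = max(12, 23) = 23
d(Z, Tower 2) = max(12, 7) = 12
d(Z, Tower 3) = max(14, 10) = 14
d(Z, Tower 4) = max(22, 20) = 22
d(Z, Tower 5) = max(5, 36) = 36
d(Z, Tower 6) = max(16, 2) = 16
d(Z, Tower 7) = max(16, 28) = 28
d(Z, Tower 8) = max(11, 17) = 17
d(Z, Tower 9) = max(1, 4) = 4
Tower 9 is nearest.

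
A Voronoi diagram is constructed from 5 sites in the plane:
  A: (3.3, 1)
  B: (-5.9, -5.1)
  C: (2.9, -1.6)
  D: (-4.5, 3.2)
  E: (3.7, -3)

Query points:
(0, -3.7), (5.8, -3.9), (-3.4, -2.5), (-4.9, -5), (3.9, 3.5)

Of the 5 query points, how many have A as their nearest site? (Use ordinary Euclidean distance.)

1

(0, -3.7) — d² to each: A:32.98, B:36.77, C:12.82, D:67.86, E:14.18 → nearest is C
(5.8, -3.9) — d² to each: A:30.26, B:138.33, C:13.7, D:156.5, E:5.22 → nearest is E
(-3.4, -2.5) — d² to each: A:57.14, B:13.01, C:40.5, D:33.7, E:50.66 → nearest is B
(-4.9, -5) — d² to each: A:103.24, B:1.01, C:72.4, D:67.4, E:77.96 → nearest is B
(3.9, 3.5) — d² to each: A:6.61, B:170, C:27.01, D:70.65, E:42.29 → nearest is A
1 of the 5 points has A as nearest.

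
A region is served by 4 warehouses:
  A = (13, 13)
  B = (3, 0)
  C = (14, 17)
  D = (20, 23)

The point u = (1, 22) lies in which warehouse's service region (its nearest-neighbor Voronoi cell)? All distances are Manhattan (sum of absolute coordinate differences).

C

d(u,A) = |1−13| + |22−13| = 12 + 9 = 21
d(u,B) = |1−3| + |22−0| = 2 + 22 = 24
d(u,C) = |1−14| + |22−17| = 13 + 5 = 18
d(u,D) = |1−20| + |22−23| = 19 + 1 = 20
C is nearest.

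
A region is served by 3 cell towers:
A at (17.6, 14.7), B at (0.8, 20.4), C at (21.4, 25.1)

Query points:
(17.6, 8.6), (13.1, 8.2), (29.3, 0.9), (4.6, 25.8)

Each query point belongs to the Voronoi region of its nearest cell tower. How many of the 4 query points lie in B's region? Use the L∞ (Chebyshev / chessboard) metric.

1

(17.6, 8.6) — d to each: A:6.1, B:16.8, C:16.5 → nearest is A
(13.1, 8.2) — d to each: A:6.5, B:12.3, C:16.9 → nearest is A
(29.3, 0.9) — d to each: A:13.8, B:28.5, C:24.2 → nearest is A
(4.6, 25.8) — d to each: A:13, B:5.4, C:16.8 → nearest is B
1 of the 4 points has B as nearest.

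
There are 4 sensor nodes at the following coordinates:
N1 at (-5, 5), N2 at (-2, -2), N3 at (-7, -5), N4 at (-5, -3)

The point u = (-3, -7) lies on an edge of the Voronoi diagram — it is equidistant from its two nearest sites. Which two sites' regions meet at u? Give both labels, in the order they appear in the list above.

N3 and N4

Squared distances from u to each site:
|uN1|² = (-3−(-5))² + (-7−5)² = 4 + 144 = 148
|uN2|² = (-3−(-2))² + (-7−(-2))² = 1 + 25 = 26
|uN3|² = (-3−(-7))² + (-7−(-5))² = 16 + 4 = 20
|uN4|² = (-3−(-5))² + (-7−(-3))² = 4 + 16 = 20
u is equidistant from N3 and N4 (both at squared distance 20), and every other site is strictly farther — so u lies on the N3–N4 Voronoi edge.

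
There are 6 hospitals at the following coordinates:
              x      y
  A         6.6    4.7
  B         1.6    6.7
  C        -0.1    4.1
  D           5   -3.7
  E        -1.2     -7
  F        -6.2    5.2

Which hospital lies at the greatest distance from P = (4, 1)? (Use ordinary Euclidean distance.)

Compare squared distances (the ordering matches that of the actual distances):
|PA|² = (4−6.6)² + (1−4.7)² = 6.76 + 13.69 = 20.45
|PB|² = (4−1.6)² + (1−6.7)² = 5.76 + 32.49 = 38.25
|PC|² = (4−(-0.1))² + (1−4.1)² = 16.81 + 9.61 = 26.42
|PD|² = (4−5)² + (1−(-3.7))² = 1 + 22.09 = 23.09
|PE|² = (4−(-1.2))² + (1−(-7))² = 27.04 + 64 = 91.04
|PF|² = (4−(-6.2))² + (1−5.2)² = 104.04 + 17.64 = 121.68
The largest is to F.

F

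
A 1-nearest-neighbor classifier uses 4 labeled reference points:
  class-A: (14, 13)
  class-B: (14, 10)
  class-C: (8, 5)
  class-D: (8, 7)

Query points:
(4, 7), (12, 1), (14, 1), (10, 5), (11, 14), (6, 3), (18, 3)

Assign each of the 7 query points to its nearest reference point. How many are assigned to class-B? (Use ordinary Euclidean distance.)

1

(4, 7) — d² to each: class-A:136, class-B:109, class-C:20, class-D:16 → nearest is class-D
(12, 1) — d² to each: class-A:148, class-B:85, class-C:32, class-D:52 → nearest is class-C
(14, 1) — d² to each: class-A:144, class-B:81, class-C:52, class-D:72 → nearest is class-C
(10, 5) — d² to each: class-A:80, class-B:41, class-C:4, class-D:8 → nearest is class-C
(11, 14) — d² to each: class-A:10, class-B:25, class-C:90, class-D:58 → nearest is class-A
(6, 3) — d² to each: class-A:164, class-B:113, class-C:8, class-D:20 → nearest is class-C
(18, 3) — d² to each: class-A:116, class-B:65, class-C:104, class-D:116 → nearest is class-B
1 of the 7 points has class-B as nearest.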